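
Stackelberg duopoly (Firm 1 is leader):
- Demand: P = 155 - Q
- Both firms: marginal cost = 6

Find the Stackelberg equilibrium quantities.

q₁* (leader) = 74.5, q₂* (follower) = 37.25

Work:
Follower's reaction: q₂ = (a - c - q₁)/2
Leader substitutes: π₁ = q₁·(a - q₁ - (a-c-q₁)/2 - c)
FOC: q₁* = (155 - 6)/2 = 74.50
Then: q₂* = (155 - 6 - 74.5)/2 = 37.25
Leader has first-mover advantage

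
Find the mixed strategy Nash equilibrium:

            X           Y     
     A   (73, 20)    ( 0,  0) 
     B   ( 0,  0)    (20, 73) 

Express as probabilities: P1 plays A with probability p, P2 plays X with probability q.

p = 0.7849, q = 0.2151

Work:
Find probabilities that make opponent indifferent:
P2 chooses q to make P1 indifferent between A and B
P1 chooses p to make P2 indifferent between X and Y
Mixed NE: P1 plays (A: 0.7849, B: 0.2151), P2 plays (X: 0.2151, Y: 0.7849)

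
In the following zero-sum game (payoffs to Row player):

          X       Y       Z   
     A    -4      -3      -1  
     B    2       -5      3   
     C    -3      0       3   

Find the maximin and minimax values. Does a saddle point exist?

Maximin = -3, Minimax = 0, Saddle: False

Work:
Row minimums: [-4, -5, -3] → maximin = -3
Column maximums: [2, 0, 3] → minimax = 0
No saddle point (maximin ≠ minimax). Mixed strategy needed.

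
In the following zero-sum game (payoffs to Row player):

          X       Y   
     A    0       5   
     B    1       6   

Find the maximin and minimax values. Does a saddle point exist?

Maximin = 1, Minimax = 1, Saddle: True

Work:
Row minimums: [0, 1] → maximin = 1
Column maximums: [1, 6] → minimax = 1
Saddle point exists! Game value = 1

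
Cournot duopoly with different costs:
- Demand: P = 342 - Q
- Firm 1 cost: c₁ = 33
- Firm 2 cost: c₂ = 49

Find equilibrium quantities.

q₁* = 108.33, q₂* = 92.33

Work:
Reaction: q₁ = (342 - 33 - q₂)/2
Reaction: q₂ = (342 - 49 - q₁)/2
Solve simultaneously:
q₁* = (342 - 2×33 + 49)/3 = 108.33
q₂* = (342 - 2×49 + 33)/3 = 92.33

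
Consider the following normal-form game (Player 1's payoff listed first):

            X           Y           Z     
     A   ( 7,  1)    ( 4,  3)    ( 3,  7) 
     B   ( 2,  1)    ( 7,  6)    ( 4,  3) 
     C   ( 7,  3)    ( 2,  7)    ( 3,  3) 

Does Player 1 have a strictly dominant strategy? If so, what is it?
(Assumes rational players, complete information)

No strictly dominant strategy exists for Player 1

Work:
A strategy strictly dominates another if it gives a strictly higher payoff against every opponent action. Compare each pair of P1's strategies column-by-column:
  A vs B: [7 vs 2, 4 vs 7, 3 vs 4] → A does not strictly dominate B (column Y: 4 ≤ 7)
  A vs C: [7 vs 7, 4 vs 2, 3 vs 3] → A does not strictly dominate C (column X: 7 ≤ 7)
  B vs A: [2 vs 7, 7 vs 4, 4 vs 3] → B does not strictly dominate A (column X: 2 ≤ 7)
  B vs C: [2 vs 7, 7 vs 2, 4 vs 3] → B does not strictly dominate C (column X: 2 ≤ 7)
  C vs A: [7 vs 7, 2 vs 4, 3 vs 3] → C does not strictly dominate A (column X: 7 ≤ 7)
  C vs B: [7 vs 2, 2 vs 7, 3 vs 4] → C does not strictly dominate B (column Y: 2 ≤ 7)
No single strategy strictly dominates all others → no strictly dominant strategy.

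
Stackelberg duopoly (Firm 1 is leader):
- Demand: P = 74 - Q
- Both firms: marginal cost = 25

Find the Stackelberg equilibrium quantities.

q₁* (leader) = 24.5, q₂* (follower) = 12.25

Work:
Follower's reaction: q₂ = (a - c - q₁)/2
Leader substitutes: π₁ = q₁·(a - q₁ - (a-c-q₁)/2 - c)
FOC: q₁* = (74 - 25)/2 = 24.50
Then: q₂* = (74 - 25 - 24.5)/2 = 12.25
Leader has first-mover advantage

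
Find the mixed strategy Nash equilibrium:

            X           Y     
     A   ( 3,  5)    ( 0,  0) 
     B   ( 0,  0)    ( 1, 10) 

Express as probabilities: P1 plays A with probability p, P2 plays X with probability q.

p = 0.6667, q = 0.25

Work:
Find probabilities that make opponent indifferent:
P2 chooses q to make P1 indifferent between A and B
P1 chooses p to make P2 indifferent between X and Y
Mixed NE: P1 plays (A: 0.6667, B: 0.3333), P2 plays (X: 0.25, Y: 0.75)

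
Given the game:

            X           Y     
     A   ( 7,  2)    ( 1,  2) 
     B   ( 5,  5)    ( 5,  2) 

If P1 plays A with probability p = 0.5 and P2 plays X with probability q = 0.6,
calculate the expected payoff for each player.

E[P1] = 4.8, E[P2] = 2.9

Work:
E[P1] = p·q·π₁(A,X) + p·(1-q)·π₁(A,Y) + (1-p)·q·π₁(B,X) + (1-p)·(1-q)·π₁(B,Y)
= 0.5·0.6·7 + 0.5·0.4·1 + 0.5·0.6·5 + 0.5·0.4·5
= 4.8

E[P2] = 2.9 (similar calculation)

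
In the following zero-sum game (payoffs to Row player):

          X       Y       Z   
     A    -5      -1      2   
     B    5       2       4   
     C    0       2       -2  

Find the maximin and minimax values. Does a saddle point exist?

Maximin = 2, Minimax = 2, Saddle: True

Work:
Row minimums: [-5, 2, -2] → maximin = 2
Column maximums: [5, 2, 4] → minimax = 2
Saddle point exists! Game value = 2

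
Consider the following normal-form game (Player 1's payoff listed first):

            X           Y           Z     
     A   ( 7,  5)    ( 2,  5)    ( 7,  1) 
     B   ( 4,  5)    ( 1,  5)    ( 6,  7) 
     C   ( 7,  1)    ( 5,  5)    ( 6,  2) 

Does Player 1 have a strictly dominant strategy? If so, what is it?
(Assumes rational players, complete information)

No strictly dominant strategy exists for Player 1

Work:
A strategy strictly dominates another if it gives a strictly higher payoff against every opponent action. Compare each pair of P1's strategies column-by-column:
  A vs B: [7 vs 4, 2 vs 1, 7 vs 6] → A strictly dominates B
  A vs C: [7 vs 7, 2 vs 5, 7 vs 6] → A does not strictly dominate C (column X: 7 ≤ 7)
  B vs A: [4 vs 7, 1 vs 2, 6 vs 7] → B does not strictly dominate A (column X: 4 ≤ 7)
  B vs C: [4 vs 7, 1 vs 5, 6 vs 6] → B does not strictly dominate C (column X: 4 ≤ 7)
  C vs A: [7 vs 7, 5 vs 2, 6 vs 7] → C does not strictly dominate A (column X: 7 ≤ 7)
  C vs B: [7 vs 4, 5 vs 1, 6 vs 6] → C does not strictly dominate B (column Z: 6 ≤ 6)
No single strategy strictly dominates all others → no strictly dominant strategy.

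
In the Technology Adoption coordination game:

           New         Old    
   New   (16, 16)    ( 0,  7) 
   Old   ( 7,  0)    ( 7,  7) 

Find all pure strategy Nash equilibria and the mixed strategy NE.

Pure NE: (New, New) and (Old, Old); Mixed NE: p = 0.4375, q = 0.4375

Work:
Check pure NE:
(New, New): (16, 16) - no unilateral deviation beneficial
(Old, Old): (7, 7) - no unilateral deviation beneficial
Mixed NE: P1 plays New with p = 0.4375, P2 plays New with q = 0.4375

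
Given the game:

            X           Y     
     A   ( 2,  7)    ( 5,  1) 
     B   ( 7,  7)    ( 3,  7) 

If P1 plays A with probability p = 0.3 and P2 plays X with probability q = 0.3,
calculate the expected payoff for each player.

E[P1] = 4.17, E[P2] = 5.74

Work:
E[P1] = p·q·π₁(A,X) + p·(1-q)·π₁(A,Y) + (1-p)·q·π₁(B,X) + (1-p)·(1-q)·π₁(B,Y)
= 0.3·0.3·2 + 0.3·0.7·5 + 0.7·0.3·7 + 0.7·0.7·3
= 4.17

E[P2] = 5.74 (similar calculation)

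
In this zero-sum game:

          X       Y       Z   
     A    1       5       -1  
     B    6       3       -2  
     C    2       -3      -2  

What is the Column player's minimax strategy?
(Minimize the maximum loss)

Column should play Z, value = -1

Work:
Column player minimizes Row's maximum payoff:
Column X: max payoff to Row = 6
Column Y: max payoff to Row = 5
Column Z: max payoff to Row = -1
Minimum is -1, achieved by column Z.
Minimax strategy: Z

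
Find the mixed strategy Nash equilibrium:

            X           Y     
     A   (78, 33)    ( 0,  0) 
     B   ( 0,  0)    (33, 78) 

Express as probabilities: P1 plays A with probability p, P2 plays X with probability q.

p = 0.7027, q = 0.2973

Work:
Find probabilities that make opponent indifferent:
P2 chooses q to make P1 indifferent between A and B
P1 chooses p to make P2 indifferent between X and Y
Mixed NE: P1 plays (A: 0.7027, B: 0.2973), P2 plays (X: 0.2973, Y: 0.7027)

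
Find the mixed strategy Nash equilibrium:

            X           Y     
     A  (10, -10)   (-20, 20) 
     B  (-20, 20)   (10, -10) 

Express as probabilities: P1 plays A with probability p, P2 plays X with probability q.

p = 0.5, q = 0.5

Work:
Find probabilities that make opponent indifferent:
P2 chooses q to make P1 indifferent between A and B
P1 chooses p to make P2 indifferent between X and Y
Mixed NE: P1 plays (A: 0.5, B: 0.5), P2 plays (X: 0.5, Y: 0.5)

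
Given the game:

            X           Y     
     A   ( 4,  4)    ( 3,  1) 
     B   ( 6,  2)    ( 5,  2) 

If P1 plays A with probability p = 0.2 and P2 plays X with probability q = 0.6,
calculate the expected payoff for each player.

E[P1] = 5.2, E[P2] = 2.16

Work:
E[P1] = p·q·π₁(A,X) + p·(1-q)·π₁(A,Y) + (1-p)·q·π₁(B,X) + (1-p)·(1-q)·π₁(B,Y)
= 0.2·0.6·4 + 0.2·0.4·3 + 0.8·0.6·6 + 0.8·0.4·5
= 5.2

E[P2] = 2.16 (similar calculation)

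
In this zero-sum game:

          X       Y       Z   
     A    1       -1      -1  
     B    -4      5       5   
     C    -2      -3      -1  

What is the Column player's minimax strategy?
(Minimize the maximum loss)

Column should play X, value = 1

Work:
Column player minimizes Row's maximum payoff:
Column X: max payoff to Row = 1
Column Y: max payoff to Row = 5
Column Z: max payoff to Row = 5
Minimum is 1, achieved by column X.
Minimax strategy: X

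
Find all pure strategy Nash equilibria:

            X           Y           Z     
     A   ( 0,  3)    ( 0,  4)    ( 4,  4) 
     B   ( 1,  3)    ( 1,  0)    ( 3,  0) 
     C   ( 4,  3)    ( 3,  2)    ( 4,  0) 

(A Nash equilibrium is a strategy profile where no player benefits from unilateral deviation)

Nash equilibrium: (A, Z), (C, X)

Work:
Best responses:
  P1 vs X: payoffs [0, 1, 4] → best response C (payoff 4)
  P1 vs Y: payoffs [0, 1, 3] → best response C (payoff 3)
  P1 vs Z: payoffs [4, 3, 4] → best response A/C (payoff 4)
  P2 vs A: payoffs [3, 4, 4] → best response Y/Z (payoff 4)
  P2 vs B: payoffs [3, 0, 0] → best response X (payoff 3)
  P2 vs C: payoffs [3, 2, 0] → best response X (payoff 3)
Mutual best responses: (A,Z), (C,X) → Nash equilibria.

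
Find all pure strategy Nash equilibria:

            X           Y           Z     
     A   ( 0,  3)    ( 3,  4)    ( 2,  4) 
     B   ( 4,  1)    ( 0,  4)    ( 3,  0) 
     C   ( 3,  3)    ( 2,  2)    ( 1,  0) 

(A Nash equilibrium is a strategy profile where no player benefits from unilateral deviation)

Nash equilibrium: (A, Y)

Work:
Best responses:
  P1 vs X: payoffs [0, 4, 3] → best response B (payoff 4)
  P1 vs Y: payoffs [3, 0, 2] → best response A (payoff 3)
  P1 vs Z: payoffs [2, 3, 1] → best response B (payoff 3)
  P2 vs A: payoffs [3, 4, 4] → best response Y/Z (payoff 4)
  P2 vs B: payoffs [1, 4, 0] → best response Y (payoff 4)
  P2 vs C: payoffs [3, 2, 0] → best response X (payoff 3)
Mutual best responses: (A,Y) → Nash equilibria.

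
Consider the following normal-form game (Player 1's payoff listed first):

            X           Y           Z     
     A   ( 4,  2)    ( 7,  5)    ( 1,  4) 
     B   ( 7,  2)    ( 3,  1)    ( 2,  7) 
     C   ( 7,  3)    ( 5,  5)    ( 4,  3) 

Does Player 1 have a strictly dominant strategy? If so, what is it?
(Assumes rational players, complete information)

No strictly dominant strategy exists for Player 1

Work:
A strategy strictly dominates another if it gives a strictly higher payoff against every opponent action. Compare each pair of P1's strategies column-by-column:
  A vs B: [4 vs 7, 7 vs 3, 1 vs 2] → A does not strictly dominate B (column X: 4 ≤ 7)
  A vs C: [4 vs 7, 7 vs 5, 1 vs 4] → A does not strictly dominate C (column X: 4 ≤ 7)
  B vs A: [7 vs 4, 3 vs 7, 2 vs 1] → B does not strictly dominate A (column Y: 3 ≤ 7)
  B vs C: [7 vs 7, 3 vs 5, 2 vs 4] → B does not strictly dominate C (column X: 7 ≤ 7)
  C vs A: [7 vs 4, 5 vs 7, 4 vs 1] → C does not strictly dominate A (column Y: 5 ≤ 7)
  C vs B: [7 vs 7, 5 vs 3, 4 vs 2] → C does not strictly dominate B (column X: 7 ≤ 7)
No single strategy strictly dominates all others → no strictly dominant strategy.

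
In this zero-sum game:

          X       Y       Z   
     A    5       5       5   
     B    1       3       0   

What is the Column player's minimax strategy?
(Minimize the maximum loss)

Column should play X or Y or Z (all achieve the minimum), value = 5

Work:
Column player minimizes Row's maximum payoff:
Column X: max payoff to Row = 5
Column Y: max payoff to Row = 5
Column Z: max payoff to Row = 5
Minimum is 5, achieved by columns X, Y, Z (tied).
Each of X or Y or Z is a minimax strategy.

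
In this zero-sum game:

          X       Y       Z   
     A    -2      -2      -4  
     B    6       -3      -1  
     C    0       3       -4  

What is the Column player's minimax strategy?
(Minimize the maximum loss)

Column should play Z, value = -1

Work:
Column player minimizes Row's maximum payoff:
Column X: max payoff to Row = 6
Column Y: max payoff to Row = 3
Column Z: max payoff to Row = -1
Minimum is -1, achieved by column Z.
Minimax strategy: Z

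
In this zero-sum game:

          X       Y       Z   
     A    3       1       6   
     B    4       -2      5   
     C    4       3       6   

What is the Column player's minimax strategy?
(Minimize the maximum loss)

Column should play Y, value = 3

Work:
Column player minimizes Row's maximum payoff:
Column X: max payoff to Row = 4
Column Y: max payoff to Row = 3
Column Z: max payoff to Row = 6
Minimum is 3, achieved by column Y.
Minimax strategy: Y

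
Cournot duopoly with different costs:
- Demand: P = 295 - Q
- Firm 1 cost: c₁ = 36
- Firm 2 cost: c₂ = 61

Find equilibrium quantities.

q₁* = 94.67, q₂* = 69.67

Work:
Reaction: q₁ = (295 - 36 - q₂)/2
Reaction: q₂ = (295 - 61 - q₁)/2
Solve simultaneously:
q₁* = (295 - 2×36 + 61)/3 = 94.67
q₂* = (295 - 2×61 + 36)/3 = 69.67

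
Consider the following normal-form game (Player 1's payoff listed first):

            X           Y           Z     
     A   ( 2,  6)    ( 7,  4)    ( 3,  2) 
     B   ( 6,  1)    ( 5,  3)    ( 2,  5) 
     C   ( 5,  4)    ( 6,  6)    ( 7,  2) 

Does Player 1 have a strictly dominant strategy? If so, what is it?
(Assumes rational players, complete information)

No strictly dominant strategy exists for Player 1

Work:
A strategy strictly dominates another if it gives a strictly higher payoff against every opponent action. Compare each pair of P1's strategies column-by-column:
  A vs B: [2 vs 6, 7 vs 5, 3 vs 2] → A does not strictly dominate B (column X: 2 ≤ 6)
  A vs C: [2 vs 5, 7 vs 6, 3 vs 7] → A does not strictly dominate C (column X: 2 ≤ 5)
  B vs A: [6 vs 2, 5 vs 7, 2 vs 3] → B does not strictly dominate A (column Y: 5 ≤ 7)
  B vs C: [6 vs 5, 5 vs 6, 2 vs 7] → B does not strictly dominate C (column Y: 5 ≤ 6)
  C vs A: [5 vs 2, 6 vs 7, 7 vs 3] → C does not strictly dominate A (column Y: 6 ≤ 7)
  C vs B: [5 vs 6, 6 vs 5, 7 vs 2] → C does not strictly dominate B (column X: 5 ≤ 6)
No single strategy strictly dominates all others → no strictly dominant strategy.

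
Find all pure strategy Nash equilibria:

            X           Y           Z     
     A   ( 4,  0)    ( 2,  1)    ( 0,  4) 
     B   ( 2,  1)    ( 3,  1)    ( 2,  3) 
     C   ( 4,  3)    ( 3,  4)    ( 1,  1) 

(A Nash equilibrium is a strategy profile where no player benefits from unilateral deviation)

Nash equilibrium: (B, Z), (C, Y)

Work:
Best responses:
  P1 vs X: payoffs [4, 2, 4] → best response A/C (payoff 4)
  P1 vs Y: payoffs [2, 3, 3] → best response B/C (payoff 3)
  P1 vs Z: payoffs [0, 2, 1] → best response B (payoff 2)
  P2 vs A: payoffs [0, 1, 4] → best response Z (payoff 4)
  P2 vs B: payoffs [1, 1, 3] → best response Z (payoff 3)
  P2 vs C: payoffs [3, 4, 1] → best response Y (payoff 4)
Mutual best responses: (B,Z), (C,Y) → Nash equilibria.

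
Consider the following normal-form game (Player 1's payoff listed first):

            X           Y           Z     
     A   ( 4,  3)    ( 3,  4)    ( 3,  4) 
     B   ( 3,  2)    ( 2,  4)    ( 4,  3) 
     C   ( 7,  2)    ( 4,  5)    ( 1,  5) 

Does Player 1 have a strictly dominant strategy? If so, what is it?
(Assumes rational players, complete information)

No strictly dominant strategy exists for Player 1

Work:
A strategy strictly dominates another if it gives a strictly higher payoff against every opponent action. Compare each pair of P1's strategies column-by-column:
  A vs B: [4 vs 3, 3 vs 2, 3 vs 4] → A does not strictly dominate B (column Z: 3 ≤ 4)
  A vs C: [4 vs 7, 3 vs 4, 3 vs 1] → A does not strictly dominate C (column X: 4 ≤ 7)
  B vs A: [3 vs 4, 2 vs 3, 4 vs 3] → B does not strictly dominate A (column X: 3 ≤ 4)
  B vs C: [3 vs 7, 2 vs 4, 4 vs 1] → B does not strictly dominate C (column X: 3 ≤ 7)
  C vs A: [7 vs 4, 4 vs 3, 1 vs 3] → C does not strictly dominate A (column Z: 1 ≤ 3)
  C vs B: [7 vs 3, 4 vs 2, 1 vs 4] → C does not strictly dominate B (column Z: 1 ≤ 4)
No single strategy strictly dominates all others → no strictly dominant strategy.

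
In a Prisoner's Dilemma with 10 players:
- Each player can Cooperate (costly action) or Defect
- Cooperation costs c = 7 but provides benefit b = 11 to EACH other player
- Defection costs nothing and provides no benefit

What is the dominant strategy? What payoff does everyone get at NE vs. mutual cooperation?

Dominant: Defect; NE payoff = 0; Coop payoff = 92

Work:
Defect dominates (saves cost c = 7, benefit to others is external)
NE: All defect → everyone gets 0
If all cooperate: each receives (9)×11 - 7 = 92
Social dilemma: 92 > 0 but NE gives 0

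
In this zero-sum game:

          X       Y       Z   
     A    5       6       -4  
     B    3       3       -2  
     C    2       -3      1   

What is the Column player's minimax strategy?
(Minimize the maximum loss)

Column should play Z, value = 1

Work:
Column player minimizes Row's maximum payoff:
Column X: max payoff to Row = 5
Column Y: max payoff to Row = 6
Column Z: max payoff to Row = 1
Minimum is 1, achieved by column Z.
Minimax strategy: Z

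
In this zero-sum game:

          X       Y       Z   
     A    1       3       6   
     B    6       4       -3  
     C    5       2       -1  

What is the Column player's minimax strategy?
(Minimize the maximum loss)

Column should play Y, value = 4

Work:
Column player minimizes Row's maximum payoff:
Column X: max payoff to Row = 6
Column Y: max payoff to Row = 4
Column Z: max payoff to Row = 6
Minimum is 4, achieved by column Y.
Minimax strategy: Y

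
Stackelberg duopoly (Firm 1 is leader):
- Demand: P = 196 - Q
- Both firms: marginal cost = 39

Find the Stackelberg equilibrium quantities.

q₁* (leader) = 78.5, q₂* (follower) = 39.25

Work:
Follower's reaction: q₂ = (a - c - q₁)/2
Leader substitutes: π₁ = q₁·(a - q₁ - (a-c-q₁)/2 - c)
FOC: q₁* = (196 - 39)/2 = 78.50
Then: q₂* = (196 - 39 - 78.5)/2 = 39.25
Leader has first-mover advantage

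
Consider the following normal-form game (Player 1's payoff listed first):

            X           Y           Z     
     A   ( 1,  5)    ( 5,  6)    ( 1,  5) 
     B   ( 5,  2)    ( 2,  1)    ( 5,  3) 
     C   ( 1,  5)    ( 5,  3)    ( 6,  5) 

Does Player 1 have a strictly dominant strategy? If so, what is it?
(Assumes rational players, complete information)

No strictly dominant strategy exists for Player 1

Work:
A strategy strictly dominates another if it gives a strictly higher payoff against every opponent action. Compare each pair of P1's strategies column-by-column:
  A vs B: [1 vs 5, 5 vs 2, 1 vs 5] → A does not strictly dominate B (column X: 1 ≤ 5)
  A vs C: [1 vs 1, 5 vs 5, 1 vs 6] → A does not strictly dominate C (column X: 1 ≤ 1)
  B vs A: [5 vs 1, 2 vs 5, 5 vs 1] → B does not strictly dominate A (column Y: 2 ≤ 5)
  B vs C: [5 vs 1, 2 vs 5, 5 vs 6] → B does not strictly dominate C (column Y: 2 ≤ 5)
  C vs A: [1 vs 1, 5 vs 5, 6 vs 1] → C does not strictly dominate A (column X: 1 ≤ 1)
  C vs B: [1 vs 5, 5 vs 2, 6 vs 5] → C does not strictly dominate B (column X: 1 ≤ 5)
No single strategy strictly dominates all others → no strictly dominant strategy.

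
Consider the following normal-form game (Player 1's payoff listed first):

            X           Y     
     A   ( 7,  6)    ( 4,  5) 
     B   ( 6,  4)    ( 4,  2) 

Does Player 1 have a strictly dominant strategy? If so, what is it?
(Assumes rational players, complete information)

No strictly dominant strategy exists for Player 1

Work:
A strategy strictly dominates another if it gives a strictly higher payoff against every opponent action. Compare each pair of P1's strategies column-by-column:
  A vs B: [7 vs 6, 4 vs 4] → A does not strictly dominate B (column Y: 4 ≤ 4)
  B vs A: [6 vs 7, 4 vs 4] → B does not strictly dominate A (column X: 6 ≤ 7)
No single strategy strictly dominates all others → no strictly dominant strategy.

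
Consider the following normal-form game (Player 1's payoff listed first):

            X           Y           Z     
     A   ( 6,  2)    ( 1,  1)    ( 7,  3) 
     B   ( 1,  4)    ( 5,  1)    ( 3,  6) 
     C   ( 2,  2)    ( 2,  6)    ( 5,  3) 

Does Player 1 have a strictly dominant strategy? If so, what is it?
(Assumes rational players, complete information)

No strictly dominant strategy exists for Player 1

Work:
A strategy strictly dominates another if it gives a strictly higher payoff against every opponent action. Compare each pair of P1's strategies column-by-column:
  A vs B: [6 vs 1, 1 vs 5, 7 vs 3] → A does not strictly dominate B (column Y: 1 ≤ 5)
  A vs C: [6 vs 2, 1 vs 2, 7 vs 5] → A does not strictly dominate C (column Y: 1 ≤ 2)
  B vs A: [1 vs 6, 5 vs 1, 3 vs 7] → B does not strictly dominate A (column X: 1 ≤ 6)
  B vs C: [1 vs 2, 5 vs 2, 3 vs 5] → B does not strictly dominate C (column X: 1 ≤ 2)
  C vs A: [2 vs 6, 2 vs 1, 5 vs 7] → C does not strictly dominate A (column X: 2 ≤ 6)
  C vs B: [2 vs 1, 2 vs 5, 5 vs 3] → C does not strictly dominate B (column Y: 2 ≤ 5)
No single strategy strictly dominates all others → no strictly dominant strategy.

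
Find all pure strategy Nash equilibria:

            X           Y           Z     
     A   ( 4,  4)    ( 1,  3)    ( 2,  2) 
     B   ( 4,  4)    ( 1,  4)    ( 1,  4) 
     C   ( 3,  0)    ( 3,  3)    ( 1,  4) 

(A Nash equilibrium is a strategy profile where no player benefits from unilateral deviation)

Nash equilibrium: (A, X), (B, X)

Work:
Best responses:
  P1 vs X: payoffs [4, 4, 3] → best response A/B (payoff 4)
  P1 vs Y: payoffs [1, 1, 3] → best response C (payoff 3)
  P1 vs Z: payoffs [2, 1, 1] → best response A (payoff 2)
  P2 vs A: payoffs [4, 3, 2] → best response X (payoff 4)
  P2 vs B: payoffs [4, 4, 4] → best response X/Y/Z (payoff 4)
  P2 vs C: payoffs [0, 3, 4] → best response Z (payoff 4)
Mutual best responses: (A,X), (B,X) → Nash equilibria.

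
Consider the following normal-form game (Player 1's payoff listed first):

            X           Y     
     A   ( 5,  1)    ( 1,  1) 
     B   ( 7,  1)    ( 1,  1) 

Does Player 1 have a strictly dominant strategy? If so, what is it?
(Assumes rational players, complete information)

No strictly dominant strategy exists for Player 1

Work:
A strategy strictly dominates another if it gives a strictly higher payoff against every opponent action. Compare each pair of P1's strategies column-by-column:
  A vs B: [5 vs 7, 1 vs 1] → A does not strictly dominate B (column X: 5 ≤ 7)
  B vs A: [7 vs 5, 1 vs 1] → B does not strictly dominate A (column Y: 1 ≤ 1)
No single strategy strictly dominates all others → no strictly dominant strategy.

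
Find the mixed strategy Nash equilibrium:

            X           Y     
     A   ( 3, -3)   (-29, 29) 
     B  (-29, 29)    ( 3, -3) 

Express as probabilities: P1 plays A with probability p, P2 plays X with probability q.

p = 0.5, q = 0.5

Work:
Find probabilities that make opponent indifferent:
P2 chooses q to make P1 indifferent between A and B
P1 chooses p to make P2 indifferent between X and Y
Mixed NE: P1 plays (A: 0.5, B: 0.5), P2 plays (X: 0.5, Y: 0.5)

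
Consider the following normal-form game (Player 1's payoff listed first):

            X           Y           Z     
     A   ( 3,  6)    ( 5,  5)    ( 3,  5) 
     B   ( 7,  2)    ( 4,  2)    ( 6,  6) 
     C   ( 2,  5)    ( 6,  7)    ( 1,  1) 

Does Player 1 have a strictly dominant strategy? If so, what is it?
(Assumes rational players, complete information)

No strictly dominant strategy exists for Player 1

Work:
A strategy strictly dominates another if it gives a strictly higher payoff against every opponent action. Compare each pair of P1's strategies column-by-column:
  A vs B: [3 vs 7, 5 vs 4, 3 vs 6] → A does not strictly dominate B (column X: 3 ≤ 7)
  A vs C: [3 vs 2, 5 vs 6, 3 vs 1] → A does not strictly dominate C (column Y: 5 ≤ 6)
  B vs A: [7 vs 3, 4 vs 5, 6 vs 3] → B does not strictly dominate A (column Y: 4 ≤ 5)
  B vs C: [7 vs 2, 4 vs 6, 6 vs 1] → B does not strictly dominate C (column Y: 4 ≤ 6)
  C vs A: [2 vs 3, 6 vs 5, 1 vs 3] → C does not strictly dominate A (column X: 2 ≤ 3)
  C vs B: [2 vs 7, 6 vs 4, 1 vs 6] → C does not strictly dominate B (column X: 2 ≤ 7)
No single strategy strictly dominates all others → no strictly dominant strategy.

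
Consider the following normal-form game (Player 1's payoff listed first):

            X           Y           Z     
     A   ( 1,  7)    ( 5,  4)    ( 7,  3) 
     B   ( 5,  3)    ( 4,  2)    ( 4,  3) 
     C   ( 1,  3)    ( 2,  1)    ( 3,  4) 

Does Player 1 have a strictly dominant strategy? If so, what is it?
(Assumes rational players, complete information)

No strictly dominant strategy exists for Player 1

Work:
A strategy strictly dominates another if it gives a strictly higher payoff against every opponent action. Compare each pair of P1's strategies column-by-column:
  A vs B: [1 vs 5, 5 vs 4, 7 vs 4] → A does not strictly dominate B (column X: 1 ≤ 5)
  A vs C: [1 vs 1, 5 vs 2, 7 vs 3] → A does not strictly dominate C (column X: 1 ≤ 1)
  B vs A: [5 vs 1, 4 vs 5, 4 vs 7] → B does not strictly dominate A (column Y: 4 ≤ 5)
  B vs C: [5 vs 1, 4 vs 2, 4 vs 3] → B strictly dominates C
  C vs A: [1 vs 1, 2 vs 5, 3 vs 7] → C does not strictly dominate A (column X: 1 ≤ 1)
  C vs B: [1 vs 5, 2 vs 4, 3 vs 4] → C does not strictly dominate B (column X: 1 ≤ 5)
No single strategy strictly dominates all others → no strictly dominant strategy.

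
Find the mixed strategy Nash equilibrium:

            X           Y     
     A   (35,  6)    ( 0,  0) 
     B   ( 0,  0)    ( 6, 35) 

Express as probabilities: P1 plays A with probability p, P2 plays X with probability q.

p = 0.8537, q = 0.1463

Work:
Find probabilities that make opponent indifferent:
P2 chooses q to make P1 indifferent between A and B
P1 chooses p to make P2 indifferent between X and Y
Mixed NE: P1 plays (A: 0.8537, B: 0.1463), P2 plays (X: 0.1463, Y: 0.8537)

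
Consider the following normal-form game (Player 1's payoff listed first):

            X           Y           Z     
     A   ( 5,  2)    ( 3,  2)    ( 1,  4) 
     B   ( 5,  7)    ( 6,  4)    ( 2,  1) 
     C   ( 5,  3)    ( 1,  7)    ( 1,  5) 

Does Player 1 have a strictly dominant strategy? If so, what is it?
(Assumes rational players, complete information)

No strictly dominant strategy exists for Player 1

Work:
A strategy strictly dominates another if it gives a strictly higher payoff against every opponent action. Compare each pair of P1's strategies column-by-column:
  A vs B: [5 vs 5, 3 vs 6, 1 vs 2] → A does not strictly dominate B (column X: 5 ≤ 5)
  A vs C: [5 vs 5, 3 vs 1, 1 vs 1] → A does not strictly dominate C (column X: 5 ≤ 5)
  B vs A: [5 vs 5, 6 vs 3, 2 vs 1] → B does not strictly dominate A (column X: 5 ≤ 5)
  B vs C: [5 vs 5, 6 vs 1, 2 vs 1] → B does not strictly dominate C (column X: 5 ≤ 5)
  C vs A: [5 vs 5, 1 vs 3, 1 vs 1] → C does not strictly dominate A (column X: 5 ≤ 5)
  C vs B: [5 vs 5, 1 vs 6, 1 vs 2] → C does not strictly dominate B (column X: 5 ≤ 5)
No single strategy strictly dominates all others → no strictly dominant strategy.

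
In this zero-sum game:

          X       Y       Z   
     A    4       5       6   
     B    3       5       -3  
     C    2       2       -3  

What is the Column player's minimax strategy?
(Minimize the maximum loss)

Column should play X, value = 4

Work:
Column player minimizes Row's maximum payoff:
Column X: max payoff to Row = 4
Column Y: max payoff to Row = 5
Column Z: max payoff to Row = 6
Minimum is 4, achieved by column X.
Minimax strategy: X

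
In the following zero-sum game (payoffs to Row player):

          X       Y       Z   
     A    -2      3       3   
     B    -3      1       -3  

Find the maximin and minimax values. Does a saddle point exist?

Maximin = -2, Minimax = -2, Saddle: True

Work:
Row minimums: [-2, -3] → maximin = -2
Column maximums: [-2, 3, 3] → minimax = -2
Saddle point exists! Game value = -2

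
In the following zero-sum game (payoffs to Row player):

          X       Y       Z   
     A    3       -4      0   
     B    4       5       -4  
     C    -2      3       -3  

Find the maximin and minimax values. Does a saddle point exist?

Maximin = -3, Minimax = 0, Saddle: False

Work:
Row minimums: [-4, -4, -3] → maximin = -3
Column maximums: [4, 5, 0] → minimax = 0
No saddle point (maximin ≠ minimax). Mixed strategy needed.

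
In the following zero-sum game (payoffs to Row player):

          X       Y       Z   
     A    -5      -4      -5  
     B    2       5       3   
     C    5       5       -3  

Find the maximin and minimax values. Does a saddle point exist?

Maximin = 2, Minimax = 3, Saddle: False

Work:
Row minimums: [-5, 2, -3] → maximin = 2
Column maximums: [5, 5, 3] → minimax = 3
No saddle point (maximin ≠ minimax). Mixed strategy needed.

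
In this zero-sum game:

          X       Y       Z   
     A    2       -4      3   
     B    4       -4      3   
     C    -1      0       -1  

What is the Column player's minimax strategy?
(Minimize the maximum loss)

Column should play Y, value = 0

Work:
Column player minimizes Row's maximum payoff:
Column X: max payoff to Row = 4
Column Y: max payoff to Row = 0
Column Z: max payoff to Row = 3
Minimum is 0, achieved by column Y.
Minimax strategy: Y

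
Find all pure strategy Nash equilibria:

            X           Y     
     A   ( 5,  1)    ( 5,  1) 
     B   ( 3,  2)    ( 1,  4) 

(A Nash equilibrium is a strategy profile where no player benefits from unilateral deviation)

Nash equilibrium: (A, X), (A, Y)

Work:
Best responses:
  P1 vs X: payoffs [5, 3] → best response A (payoff 5)
  P1 vs Y: payoffs [5, 1] → best response A (payoff 5)
  P2 vs A: payoffs [1, 1] → best response X/Y (payoff 1)
  P2 vs B: payoffs [2, 4] → best response Y (payoff 4)
Mutual best responses: (A,X), (A,Y) → Nash equilibria.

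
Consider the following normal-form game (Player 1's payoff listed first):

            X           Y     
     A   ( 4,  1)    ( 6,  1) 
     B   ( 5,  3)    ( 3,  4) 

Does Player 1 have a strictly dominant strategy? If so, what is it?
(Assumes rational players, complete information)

No strictly dominant strategy exists for Player 1

Work:
A strategy strictly dominates another if it gives a strictly higher payoff against every opponent action. Compare each pair of P1's strategies column-by-column:
  A vs B: [4 vs 5, 6 vs 3] → A does not strictly dominate B (column X: 4 ≤ 5)
  B vs A: [5 vs 4, 3 vs 6] → B does not strictly dominate A (column Y: 3 ≤ 6)
No single strategy strictly dominates all others → no strictly dominant strategy.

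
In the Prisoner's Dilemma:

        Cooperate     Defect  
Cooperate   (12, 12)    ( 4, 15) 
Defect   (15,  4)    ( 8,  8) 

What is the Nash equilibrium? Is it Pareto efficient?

(Defect, Defect) is NE; not Pareto efficient

Work:
Defect dominates Cooperate for both players:
If P2 cooperates: Defect (15) > Cooperate (12)
If P2 defects: Defect (8) > Cooperate (4)
NE: (Defect, Defect) with payoff (8, 8)
But (Cooperate, Cooperate) = (12, 12) Pareto dominates (8, 8)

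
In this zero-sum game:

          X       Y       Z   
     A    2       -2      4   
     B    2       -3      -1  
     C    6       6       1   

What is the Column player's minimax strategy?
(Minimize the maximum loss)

Column should play Z, value = 4

Work:
Column player minimizes Row's maximum payoff:
Column X: max payoff to Row = 6
Column Y: max payoff to Row = 6
Column Z: max payoff to Row = 4
Minimum is 4, achieved by column Z.
Minimax strategy: Z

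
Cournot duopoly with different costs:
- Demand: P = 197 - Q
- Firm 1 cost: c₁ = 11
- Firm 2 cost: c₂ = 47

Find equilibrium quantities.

q₁* = 74.0, q₂* = 38.0

Work:
Reaction: q₁ = (197 - 11 - q₂)/2
Reaction: q₂ = (197 - 47 - q₁)/2
Solve simultaneously:
q₁* = (197 - 2×11 + 47)/3 = 74.0
q₂* = (197 - 2×47 + 11)/3 = 38.0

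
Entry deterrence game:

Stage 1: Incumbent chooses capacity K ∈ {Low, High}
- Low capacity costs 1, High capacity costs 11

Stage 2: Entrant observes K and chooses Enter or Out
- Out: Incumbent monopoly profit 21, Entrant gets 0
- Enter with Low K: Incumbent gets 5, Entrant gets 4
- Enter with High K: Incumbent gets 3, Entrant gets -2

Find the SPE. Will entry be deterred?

SPE: (High, Enter|Low, Out|High); Entry deterred. Incumbent net profit = 10

Work:
After Low K: Entrant enters (4 > 0)
After High K: Entrant stays out (-2 < 0)
Incumbent: Low → 5−1=4, High → 21−11=10
Incumbent chooses High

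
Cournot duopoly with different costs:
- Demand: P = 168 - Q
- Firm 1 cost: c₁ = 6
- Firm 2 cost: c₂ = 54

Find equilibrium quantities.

q₁* = 70.0, q₂* = 22.0

Work:
Reaction: q₁ = (168 - 6 - q₂)/2
Reaction: q₂ = (168 - 54 - q₁)/2
Solve simultaneously:
q₁* = (168 - 2×6 + 54)/3 = 70.0
q₂* = (168 - 2×54 + 6)/3 = 22.0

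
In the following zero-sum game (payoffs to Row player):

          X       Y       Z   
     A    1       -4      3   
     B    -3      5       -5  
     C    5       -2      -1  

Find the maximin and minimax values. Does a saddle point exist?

Maximin = -2, Minimax = 3, Saddle: False

Work:
Row minimums: [-4, -5, -2] → maximin = -2
Column maximums: [5, 5, 3] → minimax = 3
No saddle point (maximin ≠ minimax). Mixed strategy needed.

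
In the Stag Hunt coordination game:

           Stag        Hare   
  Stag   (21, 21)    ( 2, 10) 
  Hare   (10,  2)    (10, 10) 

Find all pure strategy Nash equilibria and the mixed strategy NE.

Pure NE: (Stag, Stag) and (Hare, Hare); Mixed NE: p = 0.4211, q = 0.4211

Work:
Check pure NE:
(Stag, Stag): (21, 21) - no unilateral deviation beneficial
(Hare, Hare): (10, 10) - no unilateral deviation beneficial
Mixed NE: P1 plays Stag with p = 0.4211, P2 plays Stag with q = 0.4211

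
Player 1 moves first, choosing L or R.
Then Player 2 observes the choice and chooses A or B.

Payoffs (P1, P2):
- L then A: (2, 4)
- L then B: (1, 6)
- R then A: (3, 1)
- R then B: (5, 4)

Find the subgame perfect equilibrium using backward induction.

P1 plays R, P2 plays B after L and B after R; Payoff (5, 4)

Work:
Backward induction:
After L: P2 chooses B → P1 gets 1
After R: P2 chooses B → P1 gets 5
P1 chooses R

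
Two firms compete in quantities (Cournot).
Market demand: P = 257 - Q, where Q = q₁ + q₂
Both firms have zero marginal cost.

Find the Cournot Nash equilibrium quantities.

q₁* = q₂* = 85.67; P* = 85.67

Work:
Profit: π_i = P·q_i = (a - q_i - q_j)·q_i
FOC: ∂π_i/∂q_i = a - 2q_i - q_j = 0
Reaction function: q_i = (257 - q_j)/2
Symmetry: q* = 257/3 = 85.67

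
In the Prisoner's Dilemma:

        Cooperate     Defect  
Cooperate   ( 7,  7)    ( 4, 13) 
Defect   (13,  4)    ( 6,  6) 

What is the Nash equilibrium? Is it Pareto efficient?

(Defect, Defect) is NE; not Pareto efficient

Work:
Defect dominates Cooperate for both players:
If P2 cooperates: Defect (13) > Cooperate (7)
If P2 defects: Defect (6) > Cooperate (4)
NE: (Defect, Defect) with payoff (6, 6)
But (Cooperate, Cooperate) = (7, 7) Pareto dominates (6, 6)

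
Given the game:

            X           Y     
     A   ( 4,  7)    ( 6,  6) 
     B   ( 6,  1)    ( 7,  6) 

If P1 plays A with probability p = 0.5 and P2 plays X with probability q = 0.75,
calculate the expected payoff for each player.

E[P1] = 5.375, E[P2] = 4.5

Work:
E[P1] = p·q·π₁(A,X) + p·(1-q)·π₁(A,Y) + (1-p)·q·π₁(B,X) + (1-p)·(1-q)·π₁(B,Y)
= 0.5·0.75·4 + 0.5·0.25·6 + 0.5·0.75·6 + 0.5·0.25·7
= 5.375

E[P2] = 4.5 (similar calculation)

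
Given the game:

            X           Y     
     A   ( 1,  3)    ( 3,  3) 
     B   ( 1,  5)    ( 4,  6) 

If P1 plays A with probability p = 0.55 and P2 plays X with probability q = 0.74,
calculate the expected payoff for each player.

E[P1] = 1.637, E[P2] = 4.017

Work:
E[P1] = p·q·π₁(A,X) + p·(1-q)·π₁(A,Y) + (1-p)·q·π₁(B,X) + (1-p)·(1-q)·π₁(B,Y)
= 0.55·0.74·1 + 0.55·0.26·3 + 0.45·0.74·1 + 0.45·0.26·4
= 1.637

E[P2] = 4.017 (similar calculation)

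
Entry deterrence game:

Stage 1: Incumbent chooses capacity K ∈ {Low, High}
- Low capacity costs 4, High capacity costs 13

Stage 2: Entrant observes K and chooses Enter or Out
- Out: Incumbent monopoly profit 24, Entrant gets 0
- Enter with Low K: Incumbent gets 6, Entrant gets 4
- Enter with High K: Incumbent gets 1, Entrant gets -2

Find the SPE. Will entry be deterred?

SPE: (High, Enter|Low, Out|High); Entry deterred. Incumbent net profit = 11

Work:
After Low K: Entrant enters (4 > 0)
After High K: Entrant stays out (-2 < 0)
Incumbent: Low → 6−4=2, High → 24−13=11
Incumbent chooses High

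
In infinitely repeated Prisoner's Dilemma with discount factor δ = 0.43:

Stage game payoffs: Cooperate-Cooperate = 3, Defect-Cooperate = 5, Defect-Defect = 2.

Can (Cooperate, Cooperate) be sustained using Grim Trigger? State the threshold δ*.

δ* = 0.6667; since δ = 0.43 < 0.6667, cooperation cannot be sustained

Work:
For Grim Trigger:
Cooperate forever: 3/(1-δ)
Defect then punished: 5 + 2·δ/(1-δ)
Need: 3/(1-δ) ≥ 5 + 2·δ/(1-δ)
Solving: δ ≥ (T-R)/(T-P) = (5-3)/(5-2) = 0.6667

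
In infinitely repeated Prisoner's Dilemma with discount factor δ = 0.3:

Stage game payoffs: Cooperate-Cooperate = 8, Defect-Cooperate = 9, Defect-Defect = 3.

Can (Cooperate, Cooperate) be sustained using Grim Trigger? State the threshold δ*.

δ* = 0.1667; since δ = 0.3 ≥ 0.1667, cooperation can be sustained

Work:
For Grim Trigger:
Cooperate forever: 8/(1-δ)
Defect then punished: 9 + 3·δ/(1-δ)
Need: 8/(1-δ) ≥ 9 + 3·δ/(1-δ)
Solving: δ ≥ (T-R)/(T-P) = (9-8)/(9-3) = 0.1667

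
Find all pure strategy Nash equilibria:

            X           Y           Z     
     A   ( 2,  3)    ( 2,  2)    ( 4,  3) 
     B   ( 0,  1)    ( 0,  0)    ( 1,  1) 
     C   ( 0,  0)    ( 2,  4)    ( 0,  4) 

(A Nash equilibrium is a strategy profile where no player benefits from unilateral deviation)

Nash equilibrium: (A, X), (A, Z), (C, Y)

Work:
Best responses:
  P1 vs X: payoffs [2, 0, 0] → best response A (payoff 2)
  P1 vs Y: payoffs [2, 0, 2] → best response A/C (payoff 2)
  P1 vs Z: payoffs [4, 1, 0] → best response A (payoff 4)
  P2 vs A: payoffs [3, 2, 3] → best response X/Z (payoff 3)
  P2 vs B: payoffs [1, 0, 1] → best response X/Z (payoff 1)
  P2 vs C: payoffs [0, 4, 4] → best response Y/Z (payoff 4)
Mutual best responses: (A,X), (A,Z), (C,Y) → Nash equilibria.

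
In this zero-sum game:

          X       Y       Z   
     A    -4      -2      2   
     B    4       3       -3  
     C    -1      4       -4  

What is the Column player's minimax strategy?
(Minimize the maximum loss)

Column should play Z, value = 2

Work:
Column player minimizes Row's maximum payoff:
Column X: max payoff to Row = 4
Column Y: max payoff to Row = 4
Column Z: max payoff to Row = 2
Minimum is 2, achieved by column Z.
Minimax strategy: Z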